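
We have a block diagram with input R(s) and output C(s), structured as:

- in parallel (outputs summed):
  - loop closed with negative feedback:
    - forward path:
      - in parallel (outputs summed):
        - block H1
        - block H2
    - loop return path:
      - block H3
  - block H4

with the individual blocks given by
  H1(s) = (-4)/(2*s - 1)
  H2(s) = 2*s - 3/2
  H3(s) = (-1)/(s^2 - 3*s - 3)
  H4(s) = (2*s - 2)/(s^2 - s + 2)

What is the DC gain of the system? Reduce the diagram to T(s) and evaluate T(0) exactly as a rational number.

First reduce the diagram to T(s).

(1) parallel reduction of H1, H2 = (8*s^2 - 10*s - 5)/(4*s - 2)
(2) reduce the feedback loop with forward (H1+H2) and return H3 = (8*s^4 - 34*s^3 + s^2 + 45*s + 15)/(4*s^3 - 22*s^2 + 4*s + 11)
(3) combine [(H1+H2)/(1+(H1+H2)*H3)], H4 in parallel = (8*s^6 - 42*s^5 + 59*s^4 - 76*s^3 + 24*s^2 + 89*s + 8)/(4*s^5 - 26*s^4 + 34*s^3 - 37*s^2 - 3*s + 22)
DC gain: substitute s = 0 into T(s) from step 3: T(0) = 8/22 = 4/11.

Answer: 4/11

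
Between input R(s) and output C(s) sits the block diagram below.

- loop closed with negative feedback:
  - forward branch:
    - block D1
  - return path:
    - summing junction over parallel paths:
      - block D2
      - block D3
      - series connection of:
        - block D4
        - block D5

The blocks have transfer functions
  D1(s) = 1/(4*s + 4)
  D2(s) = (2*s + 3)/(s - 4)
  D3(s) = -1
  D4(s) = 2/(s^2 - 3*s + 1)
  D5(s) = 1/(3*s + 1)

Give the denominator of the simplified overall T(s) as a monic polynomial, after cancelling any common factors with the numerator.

The answer is s^5 - 65*s^4/12 + 61*s^3/12 + 19*s^2/3 - 3*s/4 - 17/12.

Reasoning:
Step 1. series reduction of D4, D5; result 2/(3*s^3 - 8*s^2 + 1)
Step 2. parallel reduction of D2, D3, (D4*D5); result (3*s^4 + 13*s^3 - 56*s^2 + 3*s - 1)/(3*s^4 - 20*s^3 + 32*s^2 + s - 4)
Step 3. close the feedback loop around D1, (D2+D3+(D4*D5)); result (3*s^4 - 20*s^3 + 32*s^2 + s - 4)/(12*s^5 - 65*s^4 + 61*s^3 + 76*s^2 - 9*s - 17)
No further cancellation is possible in the step-3 result, so that is T(s). Its denominator becomes monic after dividing by the leading coefficient 12.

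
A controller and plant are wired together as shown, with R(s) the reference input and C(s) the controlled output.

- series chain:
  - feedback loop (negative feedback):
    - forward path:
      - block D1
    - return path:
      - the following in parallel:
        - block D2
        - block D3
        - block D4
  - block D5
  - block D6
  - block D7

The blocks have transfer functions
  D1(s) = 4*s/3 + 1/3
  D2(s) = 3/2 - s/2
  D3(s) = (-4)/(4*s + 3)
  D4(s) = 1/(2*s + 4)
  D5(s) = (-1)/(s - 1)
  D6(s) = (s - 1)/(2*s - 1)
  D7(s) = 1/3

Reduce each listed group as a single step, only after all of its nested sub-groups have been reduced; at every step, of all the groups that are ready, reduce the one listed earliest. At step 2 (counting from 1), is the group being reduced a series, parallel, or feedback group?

Step 1 - add D2, D3, D4 (parallel)
Step 2 - close the feedback loop around D1, (D2+D3+D4)
Step 3 - reduce the series chain [D1/(1+D1*(D2+D3+D4))], D5, D6, D7
At step 2 the group reduced is feedback.

Hence the answer: feedback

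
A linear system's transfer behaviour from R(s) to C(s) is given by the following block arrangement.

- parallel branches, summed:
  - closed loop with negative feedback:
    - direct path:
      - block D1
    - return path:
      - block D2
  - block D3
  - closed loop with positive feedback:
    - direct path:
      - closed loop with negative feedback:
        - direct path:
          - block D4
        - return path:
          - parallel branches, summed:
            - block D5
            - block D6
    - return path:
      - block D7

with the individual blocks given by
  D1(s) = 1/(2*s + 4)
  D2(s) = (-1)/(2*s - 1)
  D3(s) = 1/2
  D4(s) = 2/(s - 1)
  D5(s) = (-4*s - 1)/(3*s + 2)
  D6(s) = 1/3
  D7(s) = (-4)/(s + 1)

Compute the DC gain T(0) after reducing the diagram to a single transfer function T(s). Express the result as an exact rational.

1. close the feedback loop around D1, D2; result (2*s - 1)/(4*s^2 + 6*s - 5)
2. combine D5, D6 in parallel; result (-9*s - 1)/(9*s + 6)
3. close the feedback loop around D4, (D5+D6); result (18*s + 12)/(9*s^2 - 21*s - 8)
4. collapse the loop ([D4/(1+D4*(D5+D6))] forward, D7 return); result (18*s^2 + 30*s + 12)/(9*s^3 - 12*s^2 + 43*s + 40)
5. add [D1/(1+D1*D2)], D3, [[D4/(1+D4*(D5+D6))]/(1-[D4/(1+D4*(D5+D6))]*D7)] (parallel); result (36*s^5 + 186*s^4 + 445*s^3 + 950*s^2 - 57*s - 400)/(72*s^5 + 12*s^4 + 110*s^3 + 956*s^2 + 50*s - 400)
DC gain: substitute s = 0 into T(s) from step 5: T(0) = -400/(-400) = 1.

Therefore the answer is 1.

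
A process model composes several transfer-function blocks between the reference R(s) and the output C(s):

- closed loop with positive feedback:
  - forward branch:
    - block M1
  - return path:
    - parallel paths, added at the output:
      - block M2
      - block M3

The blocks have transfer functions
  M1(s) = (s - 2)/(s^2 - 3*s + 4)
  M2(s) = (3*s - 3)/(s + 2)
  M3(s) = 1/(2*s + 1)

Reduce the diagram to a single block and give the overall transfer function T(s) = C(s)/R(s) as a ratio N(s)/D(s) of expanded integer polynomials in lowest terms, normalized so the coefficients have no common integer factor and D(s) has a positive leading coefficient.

Step 1 - add M2, M3 (parallel): (6*s^2 - 2*s - 1)/(2*s^2 + 5*s + 2)
Step 2 - apply the feedback formula to M1, (M2+M3); the result is T(s) itself (integer coefficients, no common factor, positive leading denominator coefficient)

Final answer: (2*s^3 + s^2 - 8*s - 4)/(2*s^4 - 7*s^3 + 9*s^2 + 11*s + 6)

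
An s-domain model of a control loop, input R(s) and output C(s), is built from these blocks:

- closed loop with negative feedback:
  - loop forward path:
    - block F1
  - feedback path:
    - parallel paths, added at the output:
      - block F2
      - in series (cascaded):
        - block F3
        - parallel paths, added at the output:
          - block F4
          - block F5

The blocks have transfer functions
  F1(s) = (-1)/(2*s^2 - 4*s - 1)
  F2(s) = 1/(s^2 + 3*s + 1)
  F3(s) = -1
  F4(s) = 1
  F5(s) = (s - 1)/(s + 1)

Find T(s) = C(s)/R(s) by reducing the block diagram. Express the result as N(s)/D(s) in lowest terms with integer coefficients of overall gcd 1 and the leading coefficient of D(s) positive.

Step 1: add F4, F5 (parallel) gives (2*s)/(s + 1)
Step 2: reduce the series chain F3, (F4+F5) gives (-2*s)/(s + 1)
Step 3: sum the parallel branches F2, (F3*(F4+F5)) gives (-2*s^3 - 6*s^2 - s + 1)/(s^3 + 4*s^2 + 4*s + 1)
Step 4: reduce the feedback loop with forward F1 and return (F2+(F3*(F4+F5))), giving the overall T(s)

Therefore the answer is (-s^3 - 4*s^2 - 4*s - 1)/(2*s^5 + 4*s^4 - 7*s^3 - 12*s^2 - 7*s - 2).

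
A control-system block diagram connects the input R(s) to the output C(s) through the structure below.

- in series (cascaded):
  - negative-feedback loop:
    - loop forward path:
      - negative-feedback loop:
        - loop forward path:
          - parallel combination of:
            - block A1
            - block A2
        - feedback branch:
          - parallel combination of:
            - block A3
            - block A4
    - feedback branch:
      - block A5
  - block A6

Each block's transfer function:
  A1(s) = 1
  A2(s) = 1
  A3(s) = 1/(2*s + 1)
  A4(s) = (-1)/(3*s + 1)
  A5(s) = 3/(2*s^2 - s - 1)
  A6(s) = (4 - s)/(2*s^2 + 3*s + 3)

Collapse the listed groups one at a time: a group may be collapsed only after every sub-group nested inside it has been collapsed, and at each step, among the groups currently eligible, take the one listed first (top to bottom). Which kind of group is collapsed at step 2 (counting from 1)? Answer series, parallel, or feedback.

Reducing step by step:

[1] add A1, A2 (parallel)
[2] add A3, A4 (parallel)
[3] apply the feedback formula to (A1+A2), (A3+A4)
[4] apply the feedback formula to [(A1+A2)/(1+(A1+A2)*(A3+A4))], A5
[5] multiply [[(A1+A2)/(1+(A1+A2)*(A3+A4))]/(1+[(A1+A2)/(1+(A1+A2)*(A3+A4))]*A5)], A6 (series)
Step 2 collapses a parallel group.

Answer: parallel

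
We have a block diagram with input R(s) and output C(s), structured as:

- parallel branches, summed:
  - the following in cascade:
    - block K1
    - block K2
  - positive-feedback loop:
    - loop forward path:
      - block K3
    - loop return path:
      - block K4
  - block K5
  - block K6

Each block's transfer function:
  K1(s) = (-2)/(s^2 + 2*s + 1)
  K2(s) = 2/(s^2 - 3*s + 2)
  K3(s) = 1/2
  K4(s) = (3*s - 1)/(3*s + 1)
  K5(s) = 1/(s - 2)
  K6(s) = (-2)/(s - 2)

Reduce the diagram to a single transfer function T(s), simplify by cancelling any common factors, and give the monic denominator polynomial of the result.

Step 1 - reduce the series chain K1, K2; result (-4)/(s^4 - s^3 - 3*s^2 + s + 2)
Step 2 - close the feedback loop around K3, K4; result (3*s + 1)/(3*s + 3)
Step 3 - reduce the parallel group (K1*K2), [K3/(1-K3*K4)], K5, K6; result (3*s^4 - 8*s^3 - 8*s^2 + 8*s - 7)/(3*s^4 - 3*s^3 - 9*s^2 + 3*s + 6)
Step 3 gives the fully reduced T(s), with no common factor left to cancel. The denominator's leading coefficient is 3, so divide each of its coefficients by 3 to get the monic form.

Final answer: s^4 - s^3 - 3*s^2 + s + 2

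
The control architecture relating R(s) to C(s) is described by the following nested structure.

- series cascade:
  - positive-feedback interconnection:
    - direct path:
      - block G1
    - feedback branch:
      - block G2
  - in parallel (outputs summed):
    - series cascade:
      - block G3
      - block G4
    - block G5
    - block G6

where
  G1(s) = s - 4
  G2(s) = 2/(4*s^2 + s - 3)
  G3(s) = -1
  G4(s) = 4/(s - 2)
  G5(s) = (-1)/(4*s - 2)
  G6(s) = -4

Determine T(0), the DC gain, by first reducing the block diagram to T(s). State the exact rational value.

(1) apply the feedback formula to G1, G2 = (4*s^3 - 15*s^2 - 7*s + 12)/(4*s^2 - s + 5)
(2) series reduction of G3, G4 = (-4)/(s - 2)
(3) combine (G3*G4), G5, G6 in parallel = (-16*s^2 + 23*s - 6)/(4*s^2 - 10*s + 4)
(4) cascade [G1/(1-G1*G2)], ((G3*G4)+G5+G6) = (-64*s^5 + 332*s^4 - 257*s^3 - 263*s^2 + 318*s - 72)/(16*s^4 - 44*s^3 + 46*s^2 - 54*s + 20)
Evaluating the step-4 result (the overall T(s)) at s = 0 gives T(0) = -72/20 = -18/5.

Answer: -18/5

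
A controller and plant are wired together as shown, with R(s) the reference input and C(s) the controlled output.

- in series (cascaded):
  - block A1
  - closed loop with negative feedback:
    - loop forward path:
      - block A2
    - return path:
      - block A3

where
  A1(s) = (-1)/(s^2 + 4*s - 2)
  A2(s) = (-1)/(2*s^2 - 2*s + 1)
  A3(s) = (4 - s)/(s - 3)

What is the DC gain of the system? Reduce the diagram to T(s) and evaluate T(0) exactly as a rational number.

Step 1: close the feedback loop around A2, A3 gives (3 - s)/(2*s^3 - 8*s^2 + 8*s - 7)
Step 2: series reduction of A1, [A2/(1+A2*A3)] gives (s - 3)/(2*s^5 - 28*s^3 + 41*s^2 - 44*s + 14)
Evaluating the step-2 result (the overall T(s)) at s = 0 gives T(0) = -3/14.

Hence the answer: -3/14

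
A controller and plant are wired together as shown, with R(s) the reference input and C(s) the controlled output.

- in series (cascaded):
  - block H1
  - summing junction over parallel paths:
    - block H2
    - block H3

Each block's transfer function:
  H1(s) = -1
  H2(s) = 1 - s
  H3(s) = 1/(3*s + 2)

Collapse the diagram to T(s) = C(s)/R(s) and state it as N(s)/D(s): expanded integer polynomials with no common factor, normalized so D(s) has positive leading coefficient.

First reduce the diagram to T(s).

Step 1: add H2, H3 (parallel) gives (-3*s^2 + s + 3)/(3*s + 2)
Step 2: reduce the series chain H1, (H2+H3) - this is the overall T(s), already in the required normalized form

Answer: (3*s^2 - s - 3)/(3*s + 2)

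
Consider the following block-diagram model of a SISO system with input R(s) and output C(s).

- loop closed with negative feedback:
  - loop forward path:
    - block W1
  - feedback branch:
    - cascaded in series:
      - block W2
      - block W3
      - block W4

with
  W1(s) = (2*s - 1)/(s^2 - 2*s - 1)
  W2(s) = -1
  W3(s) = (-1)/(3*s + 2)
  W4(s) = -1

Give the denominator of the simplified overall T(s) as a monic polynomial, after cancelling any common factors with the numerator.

Reducing step by step:

Step 1 - series reduction of W2, W3, W4 -> (-1)/(3*s + 2)
Step 2 - feedback reduction of W1, (W2*W3*W4) -> (6*s^2 + s - 2)/(3*s^3 - 4*s^2 - 9*s - 1)
That last expression is T(s), already simplified. Scaling its denominator by 1/3 (the reciprocal of the leading coefficient) yields the monic denominator.

Answer: s^3 - 4*s^2/3 - 3*s - 1/3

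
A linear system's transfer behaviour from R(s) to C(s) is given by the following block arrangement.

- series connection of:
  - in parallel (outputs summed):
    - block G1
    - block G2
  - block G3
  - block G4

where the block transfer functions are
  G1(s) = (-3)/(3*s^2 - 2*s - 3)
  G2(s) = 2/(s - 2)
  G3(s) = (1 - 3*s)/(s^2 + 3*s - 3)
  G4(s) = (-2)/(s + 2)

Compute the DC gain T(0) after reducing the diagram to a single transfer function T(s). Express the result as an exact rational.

(1) parallel reduction of G1, G2 = (6*s^2 - 7*s)/(3*s^3 - 8*s^2 + s + 6)
(2) reduce the series chain (G1+G2), G3, G4 = (36*s^3 - 54*s^2 + 14*s)/(3*s^6 + 7*s^5 - 30*s^4 - 31*s^3 + 81*s^2 + 12*s - 36)
Step 2 gives the overall T(s). Then T(0) = 0/(-36) = 0.

Therefore the answer is 0.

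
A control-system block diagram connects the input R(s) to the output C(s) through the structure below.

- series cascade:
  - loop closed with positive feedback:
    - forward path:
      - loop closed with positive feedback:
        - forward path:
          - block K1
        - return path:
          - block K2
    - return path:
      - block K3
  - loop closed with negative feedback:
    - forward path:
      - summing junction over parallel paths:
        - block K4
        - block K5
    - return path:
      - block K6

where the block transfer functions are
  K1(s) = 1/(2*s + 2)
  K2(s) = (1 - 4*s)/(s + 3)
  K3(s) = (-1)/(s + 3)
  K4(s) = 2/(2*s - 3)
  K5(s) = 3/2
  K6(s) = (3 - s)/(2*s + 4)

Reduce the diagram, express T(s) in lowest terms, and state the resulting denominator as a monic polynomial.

1. apply the feedback formula to K1, K2 gives (s + 3)/(2*s^2 + 12*s + 5)
2. collapse the loop ([K1/(1-K1*K2)] forward, K3 return) gives (s + 3)/(2*s^2 + 12*s + 6)
3. add K4, K5 (parallel) gives (6*s - 5)/(4*s - 6)
4. close the feedback loop around (K4+K5), K6 gives (12*s^2 + 14*s - 20)/(2*s^2 + 27*s - 39)
5. cascade [[K1/(1-K1*K2)]/(1-[K1/(1-K1*K2)]*K3)], [(K4+K5)/(1+(K4+K5)*K6)] gives (6*s^3 + 25*s^2 + 11*s - 30)/(2*s^4 + 39*s^3 + 129*s^2 - 153*s - 117)
T(s) is the step-5 result (common factors already cancelled). Leading coefficient of the denominator: 2. Divide through by 2 for the monic polynomial.

Therefore the answer is s^4 + 39*s^3/2 + 129*s^2/2 - 153*s/2 - 117/2.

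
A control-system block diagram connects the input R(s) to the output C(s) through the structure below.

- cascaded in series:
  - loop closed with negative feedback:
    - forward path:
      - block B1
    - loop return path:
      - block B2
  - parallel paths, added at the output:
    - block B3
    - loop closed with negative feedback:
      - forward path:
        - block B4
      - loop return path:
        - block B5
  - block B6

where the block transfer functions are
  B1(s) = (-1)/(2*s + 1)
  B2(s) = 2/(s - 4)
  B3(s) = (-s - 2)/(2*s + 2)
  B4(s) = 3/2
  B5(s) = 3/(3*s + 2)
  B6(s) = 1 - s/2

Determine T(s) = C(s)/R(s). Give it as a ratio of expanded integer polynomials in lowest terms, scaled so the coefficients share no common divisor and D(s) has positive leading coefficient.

Reducing step by step:

(1) apply the feedback formula to B1, B2 -> (4 - s)/(2*s^2 - 7*s - 6)
(2) reduce the feedback loop with forward B4 and return B5 -> (9*s + 6)/(6*s + 13)
(3) combine B3, [B4/(1+B4*B5)] in parallel -> (12*s^2 + 5*s - 14)/(12*s^2 + 38*s + 26)
(4) reduce the series chain [B1/(1+B1*B2)], (B3+[B4/(1+B4*B5)]), B6, giving the overall T(s)

Answer: (12*s^4 - 67*s^3 + 52*s^2 + 124*s - 112)/(48*s^4 - 16*s^3 - 572*s^2 - 820*s - 312)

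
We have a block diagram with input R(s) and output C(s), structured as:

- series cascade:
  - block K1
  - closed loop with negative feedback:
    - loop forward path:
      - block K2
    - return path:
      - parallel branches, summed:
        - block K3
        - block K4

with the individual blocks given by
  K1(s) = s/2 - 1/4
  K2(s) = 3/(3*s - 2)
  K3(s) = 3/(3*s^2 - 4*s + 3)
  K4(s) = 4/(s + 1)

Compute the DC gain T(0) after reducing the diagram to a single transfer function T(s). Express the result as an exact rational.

Step 1: reduce the parallel group K3, K4 -> (12*s^2 - 13*s + 15)/(3*s^3 - s^2 - s + 3)
Step 2: apply the feedback formula to K2, (K3+K4) -> (9*s^3 - 3*s^2 - 3*s + 9)/(9*s^4 - 9*s^3 + 35*s^2 - 28*s + 39)
Step 3: cascade K1, [K2/(1+K2*(K3+K4))] -> (18*s^4 - 15*s^3 - 3*s^2 + 21*s - 9)/(36*s^4 - 36*s^3 + 140*s^2 - 112*s + 156)
That last expression is T(s); at s = 0 only the constant terms survive, so T(0) = -9/156 = -3/52.

Final answer: -3/52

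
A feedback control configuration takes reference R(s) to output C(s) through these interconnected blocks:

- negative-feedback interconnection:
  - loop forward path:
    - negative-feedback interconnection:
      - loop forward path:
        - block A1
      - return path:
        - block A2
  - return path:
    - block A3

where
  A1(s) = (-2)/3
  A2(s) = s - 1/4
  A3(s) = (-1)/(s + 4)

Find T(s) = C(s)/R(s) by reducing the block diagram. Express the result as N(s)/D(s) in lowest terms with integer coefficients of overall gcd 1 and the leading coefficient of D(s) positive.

The answer is (4*s + 16)/(4*s^2 + 9*s - 32).

Reasoning:
[1] collapse the loop (A1 forward, A2 return) gives 4/(4*s - 7)
[2] collapse the loop ([A1/(1+A1*A2)] forward, A3 return), which is the overall transfer function T(s) = C(s)/R(s) in lowest terms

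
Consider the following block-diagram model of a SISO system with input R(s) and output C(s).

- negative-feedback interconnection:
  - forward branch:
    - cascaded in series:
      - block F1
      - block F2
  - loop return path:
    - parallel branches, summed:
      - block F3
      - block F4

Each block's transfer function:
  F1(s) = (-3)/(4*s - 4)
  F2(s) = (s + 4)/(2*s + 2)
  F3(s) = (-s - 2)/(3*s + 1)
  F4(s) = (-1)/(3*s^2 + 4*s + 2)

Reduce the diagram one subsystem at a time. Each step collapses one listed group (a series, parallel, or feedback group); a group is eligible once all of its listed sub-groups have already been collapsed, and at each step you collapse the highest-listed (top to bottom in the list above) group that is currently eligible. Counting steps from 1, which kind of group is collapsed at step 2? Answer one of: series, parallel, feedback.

(1) cascade F1, F2
(2) parallel reduction of F3, F4
(3) reduce the feedback loop with forward (F1*F2) and return (F3+F4)
The group at step 2 is a parallel group.

Final answer: parallel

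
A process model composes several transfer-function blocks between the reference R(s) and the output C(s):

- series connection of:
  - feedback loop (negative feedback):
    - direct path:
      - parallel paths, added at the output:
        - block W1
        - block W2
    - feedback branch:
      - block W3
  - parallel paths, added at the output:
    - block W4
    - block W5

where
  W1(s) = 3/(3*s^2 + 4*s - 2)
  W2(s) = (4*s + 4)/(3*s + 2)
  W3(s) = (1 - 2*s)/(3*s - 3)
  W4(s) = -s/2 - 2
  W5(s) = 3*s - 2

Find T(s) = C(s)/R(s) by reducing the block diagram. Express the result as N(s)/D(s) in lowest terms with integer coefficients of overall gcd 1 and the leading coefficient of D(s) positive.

Reducing step by step:

Step 1 - add W1, W2 (parallel): (12*s^3 + 28*s^2 + 17*s - 2)/(9*s^3 + 18*s^2 + 2*s - 4)
Step 2 - apply the feedback formula to (W1+W2), W3: (36*s^4 + 48*s^3 - 33*s^2 - 57*s + 6)/(3*s^4 - 17*s^3 - 54*s^2 + 3*s + 10)
Step 3 - parallel reduction of W4, W5: 5*s/2 - 4
Step 4 - series reduction of [(W1+W2)/(1+(W1+W2)*W3)], (W4+W5); the result is T(s) itself (integer coefficients, no common factor, positive leading denominator coefficient)

Answer: (180*s^5 - 48*s^4 - 549*s^3 - 21*s^2 + 486*s - 48)/(6*s^4 - 34*s^3 - 108*s^2 + 6*s + 20)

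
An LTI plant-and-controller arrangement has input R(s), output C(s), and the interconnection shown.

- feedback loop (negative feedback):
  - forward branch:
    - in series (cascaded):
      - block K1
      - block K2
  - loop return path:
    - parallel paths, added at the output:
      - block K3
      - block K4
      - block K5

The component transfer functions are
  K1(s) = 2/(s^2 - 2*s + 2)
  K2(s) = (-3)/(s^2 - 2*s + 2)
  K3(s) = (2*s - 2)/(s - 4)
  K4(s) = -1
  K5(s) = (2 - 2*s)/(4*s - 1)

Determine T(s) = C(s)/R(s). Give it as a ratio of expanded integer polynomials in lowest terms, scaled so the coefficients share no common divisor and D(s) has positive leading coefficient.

First reduce the diagram to T(s).

Step 1 - reduce the series chain K1, K2; result (-6)/(s^4 - 4*s^3 + 8*s^2 - 8*s + 4)
Step 2 - add K3, K4, K5 (parallel); result (2*s^2 + 17*s - 10)/(4*s^2 - 17*s + 4)
Step 3 - reduce the feedback loop with forward (K1*K2) and return (K3+K4+K5), which is the overall transfer function T(s) = C(s)/R(s) in lowest terms

Answer: (-24*s^2 + 102*s - 24)/(4*s^6 - 33*s^5 + 104*s^4 - 184*s^3 + 172*s^2 - 202*s + 76)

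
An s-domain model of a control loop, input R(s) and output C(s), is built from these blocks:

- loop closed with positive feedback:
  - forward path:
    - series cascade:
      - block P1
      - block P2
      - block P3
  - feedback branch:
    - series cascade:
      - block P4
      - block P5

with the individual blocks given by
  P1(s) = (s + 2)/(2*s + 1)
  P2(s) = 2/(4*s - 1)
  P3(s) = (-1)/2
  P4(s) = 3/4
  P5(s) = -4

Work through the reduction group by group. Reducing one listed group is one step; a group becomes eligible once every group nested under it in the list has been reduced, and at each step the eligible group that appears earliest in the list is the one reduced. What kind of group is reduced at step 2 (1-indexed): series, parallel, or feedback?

Step 1. series reduction of P1, P2, P3
Step 2. reduce the series chain P4, P5
Step 3. close the feedback loop around (P1*P2*P3), (P4*P5)
The group at step 2 is a series group.

Final answer: series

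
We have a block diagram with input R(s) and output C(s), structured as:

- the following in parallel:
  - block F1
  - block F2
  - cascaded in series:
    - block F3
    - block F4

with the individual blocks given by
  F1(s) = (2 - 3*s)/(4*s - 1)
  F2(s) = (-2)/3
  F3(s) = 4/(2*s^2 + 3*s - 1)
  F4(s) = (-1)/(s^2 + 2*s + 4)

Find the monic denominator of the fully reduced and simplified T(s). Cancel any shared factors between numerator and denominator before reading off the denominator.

Answer: s^5 + 13*s^4/4 + 45*s^3/8 + 27*s^2/8 - 13*s/4 + 1/2

Working:
(1) multiply F3, F4 (series): (-4)/(2*s^4 + 7*s^3 + 13*s^2 + 10*s - 4)
(2) parallel reduction of F1, F2, (F3*F4): (-34*s^5 - 103*s^4 - 165*s^3 - 66*s^2 + 100*s - 20)/(24*s^5 + 78*s^4 + 135*s^3 + 81*s^2 - 78*s + 12)
The result of step 2 is T(s) in lowest terms. Its denominator has leading coefficient 24; dividing the denominator through by 24 makes it monic.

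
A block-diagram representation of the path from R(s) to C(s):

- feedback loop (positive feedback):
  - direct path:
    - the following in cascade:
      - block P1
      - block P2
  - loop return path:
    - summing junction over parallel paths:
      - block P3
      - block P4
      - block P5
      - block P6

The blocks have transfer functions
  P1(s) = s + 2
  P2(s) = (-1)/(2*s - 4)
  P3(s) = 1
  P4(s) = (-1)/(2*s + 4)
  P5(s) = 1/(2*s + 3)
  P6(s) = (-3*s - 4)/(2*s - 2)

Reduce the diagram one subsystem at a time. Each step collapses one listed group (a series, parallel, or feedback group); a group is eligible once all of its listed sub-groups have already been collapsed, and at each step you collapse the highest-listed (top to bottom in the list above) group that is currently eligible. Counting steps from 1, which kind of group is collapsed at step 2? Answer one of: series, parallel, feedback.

Step 1. multiply P1, P2 (series)
Step 2. combine P3, P4, P5, P6 in parallel
Step 3. feedback reduction of (P1*P2), (P3+P4+P5+P6)
At step 2 the group reduced is parallel.

Hence the answer: parallel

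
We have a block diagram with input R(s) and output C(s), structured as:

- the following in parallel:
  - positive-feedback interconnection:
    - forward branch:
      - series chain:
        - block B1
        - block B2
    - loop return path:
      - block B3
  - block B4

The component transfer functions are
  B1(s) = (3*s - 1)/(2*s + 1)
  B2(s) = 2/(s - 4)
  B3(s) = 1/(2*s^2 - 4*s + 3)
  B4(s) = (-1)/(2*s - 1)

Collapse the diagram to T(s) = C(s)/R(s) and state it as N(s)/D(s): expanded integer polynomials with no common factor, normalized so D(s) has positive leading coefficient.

Step 1. multiply B1, B2 (series): (6*s - 2)/(2*s^2 - 7*s - 4)
Step 2. apply the feedback formula to (B1*B2), B3: (12*s^3 - 28*s^2 + 26*s - 6)/(4*s^4 - 22*s^3 + 26*s^2 - 11*s - 10)
Step 3. reduce the parallel group [(B1*B2)/(1-(B1*B2)*B3)], B4 - this is the overall T(s), already in the required normalized form

Answer: (20*s^4 - 46*s^3 + 54*s^2 - 27*s + 16)/(8*s^5 - 48*s^4 + 74*s^3 - 48*s^2 - 9*s + 10)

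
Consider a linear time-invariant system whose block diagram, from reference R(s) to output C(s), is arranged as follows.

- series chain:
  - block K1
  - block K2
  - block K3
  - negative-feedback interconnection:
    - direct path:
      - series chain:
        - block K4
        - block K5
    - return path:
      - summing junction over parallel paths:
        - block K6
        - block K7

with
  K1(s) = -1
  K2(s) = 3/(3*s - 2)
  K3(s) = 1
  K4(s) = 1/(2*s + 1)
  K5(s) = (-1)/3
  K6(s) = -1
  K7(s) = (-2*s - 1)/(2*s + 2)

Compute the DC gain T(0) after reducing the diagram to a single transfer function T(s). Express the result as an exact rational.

Step 1 - combine K4, K5 in series = (-1)/(6*s + 3)
Step 2 - combine K6, K7 in parallel = (-4*s - 3)/(2*s + 2)
Step 3 - close the feedback loop around (K4*K5), (K6+K7) = (-2*s - 2)/(12*s^2 + 22*s + 9)
Step 4 - combine K1, K2, K3, [(K4*K5)/(1+(K4*K5)*(K6+K7))] in series = (6*s + 6)/(36*s^3 + 42*s^2 - 17*s - 18)
The step-4 result is T(s). Setting s = 0: T(0) = 6/(-18) = -1/3.

Hence the answer: -1/3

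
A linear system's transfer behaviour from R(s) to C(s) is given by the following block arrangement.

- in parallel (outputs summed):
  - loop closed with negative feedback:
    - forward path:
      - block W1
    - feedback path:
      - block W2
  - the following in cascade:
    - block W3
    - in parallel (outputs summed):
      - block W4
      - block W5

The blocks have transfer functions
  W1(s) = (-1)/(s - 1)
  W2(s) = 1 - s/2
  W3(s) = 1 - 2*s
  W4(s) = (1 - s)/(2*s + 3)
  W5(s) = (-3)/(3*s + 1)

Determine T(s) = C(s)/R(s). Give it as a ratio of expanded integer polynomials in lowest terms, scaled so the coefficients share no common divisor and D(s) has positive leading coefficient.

Answer: (18*s^4 - 9*s^3 + 4*s^2 - 94*s + 26)/(18*s^3 + 9*s^2 - 35*s - 12)

Working:
Step 1 - reduce the feedback loop with forward W1 and return W2 -> (-2)/(3*s - 4)
Step 2 - combine W4, W5 in parallel -> (-3*s^2 - 4*s - 8)/(6*s^2 + 11*s + 3)
Step 3 - cascade W3, (W4+W5) -> (6*s^3 + 5*s^2 + 12*s - 8)/(6*s^2 + 11*s + 3)
Step 4 - add [W1/(1+W1*W2)], (W3*(W4+W5)) (parallel), which is the overall transfer function T(s) = C(s)/R(s) in lowest terms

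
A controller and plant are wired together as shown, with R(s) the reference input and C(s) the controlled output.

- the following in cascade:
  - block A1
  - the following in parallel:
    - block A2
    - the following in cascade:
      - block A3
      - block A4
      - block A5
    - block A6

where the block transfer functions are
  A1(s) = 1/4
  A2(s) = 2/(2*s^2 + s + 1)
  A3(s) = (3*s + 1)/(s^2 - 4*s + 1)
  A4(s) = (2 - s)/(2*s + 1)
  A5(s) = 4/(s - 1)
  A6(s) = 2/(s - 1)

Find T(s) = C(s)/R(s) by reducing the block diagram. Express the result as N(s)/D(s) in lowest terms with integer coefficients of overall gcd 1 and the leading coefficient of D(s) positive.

[1] multiply A3, A4, A5 (series) = (-12*s^2 + 20*s + 8)/(2*s^4 - 9*s^3 + 5*s^2 + 3*s - 1)
[2] combine A2, (A3*A4*A5), A6 in parallel = (8*s^5 - 44*s^4 - 8*s^3 + 20*s^2 + 32*s + 8)/(4*s^6 - 16*s^5 + 3*s^4 + 2*s^3 + 6*s^2 + 2*s - 1)
[3] combine A1, (A2+(A3*A4*A5)+A6) in series, which is the overall transfer function T(s) = C(s)/R(s) in lowest terms

Hence the answer: (2*s^5 - 11*s^4 - 2*s^3 + 5*s^2 + 8*s + 2)/(4*s^6 - 16*s^5 + 3*s^4 + 2*s^3 + 6*s^2 + 2*s - 1)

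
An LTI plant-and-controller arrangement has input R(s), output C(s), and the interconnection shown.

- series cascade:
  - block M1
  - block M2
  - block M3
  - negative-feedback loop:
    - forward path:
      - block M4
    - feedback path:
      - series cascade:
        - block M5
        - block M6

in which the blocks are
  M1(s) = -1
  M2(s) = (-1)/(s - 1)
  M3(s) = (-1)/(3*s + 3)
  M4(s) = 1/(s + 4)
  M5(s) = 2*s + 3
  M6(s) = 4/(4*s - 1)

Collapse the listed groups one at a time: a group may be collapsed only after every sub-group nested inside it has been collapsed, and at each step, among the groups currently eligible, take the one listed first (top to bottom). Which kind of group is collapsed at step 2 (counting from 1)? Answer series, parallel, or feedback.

[1] series reduction of M5, M6
[2] apply the feedback formula to M4, (M5*M6)
[3] combine M1, M2, M3, [M4/(1+M4*(M5*M6))] in series
At step 2 the group reduced is feedback.

Hence the answer: feedback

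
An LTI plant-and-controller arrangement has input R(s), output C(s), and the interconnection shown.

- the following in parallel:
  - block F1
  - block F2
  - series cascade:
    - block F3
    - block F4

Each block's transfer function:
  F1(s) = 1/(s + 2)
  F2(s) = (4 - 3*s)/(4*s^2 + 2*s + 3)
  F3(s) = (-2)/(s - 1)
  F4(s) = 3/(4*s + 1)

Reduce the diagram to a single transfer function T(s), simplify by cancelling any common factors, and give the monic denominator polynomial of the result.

First reduce the diagram to T(s).

(1) series reduction of F3, F4, giving (-6)/(4*s^2 - 3*s - 1)
(2) add F1, F2, (F3*F4) (parallel), giving (4*s^4 - 27*s^3 - 17*s^2 - 75*s - 47)/(16*s^5 + 28*s^4 - 6*s^3 - 7*s^2 - 25*s - 6)
The result of step 2 is T(s) in lowest terms. Its denominator has leading coefficient 16; dividing the denominator through by 16 makes it monic.

Answer: s^5 + 7*s^4/4 - 3*s^3/8 - 7*s^2/16 - 25*s/16 - 3/8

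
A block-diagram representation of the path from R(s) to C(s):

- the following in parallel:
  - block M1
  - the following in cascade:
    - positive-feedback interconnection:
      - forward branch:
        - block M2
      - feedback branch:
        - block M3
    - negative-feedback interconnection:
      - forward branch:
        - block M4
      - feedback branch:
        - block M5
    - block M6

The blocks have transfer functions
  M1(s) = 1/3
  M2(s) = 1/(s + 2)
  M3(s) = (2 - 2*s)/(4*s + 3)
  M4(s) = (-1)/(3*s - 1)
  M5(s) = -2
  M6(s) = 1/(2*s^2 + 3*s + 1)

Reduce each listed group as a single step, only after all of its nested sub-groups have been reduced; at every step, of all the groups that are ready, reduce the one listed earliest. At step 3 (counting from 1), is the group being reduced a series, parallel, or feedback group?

Answer: series

Working:
[1] reduce the feedback loop with forward M2 and return M3
[2] feedback reduction of M4, M5
[3] reduce the series chain [M2/(1-M2*M3)], [M4/(1+M4*M5)], M6
[4] combine M1, ([M2/(1-M2*M3)]*[M4/(1+M4*M5)]*M6) in parallel
The group at step 3 is a series group.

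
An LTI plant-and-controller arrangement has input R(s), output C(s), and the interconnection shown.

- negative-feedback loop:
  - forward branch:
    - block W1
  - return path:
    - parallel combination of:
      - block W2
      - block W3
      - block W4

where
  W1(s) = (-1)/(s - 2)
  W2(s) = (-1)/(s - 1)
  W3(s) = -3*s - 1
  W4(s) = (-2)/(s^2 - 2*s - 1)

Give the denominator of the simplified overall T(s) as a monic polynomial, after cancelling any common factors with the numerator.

1. parallel reduction of W2, W3, W4: (-3*s^4 + 8*s^3 - s^2 - 4*s + 2)/(s^3 - 3*s^2 + s + 1)
2. collapse the loop (W1 forward, (W2+W3+W4) return): (-s^3 + 3*s^2 - s - 1)/(4*s^4 - 13*s^3 + 8*s^2 + 3*s - 4)
Step 2 gives the fully reduced T(s), with no common factor left to cancel. The denominator's leading coefficient is 4, so divide each of its coefficients by 4 to get the monic form.

Therefore the answer is s^4 - 13*s^3/4 + 2*s^2 + 3*s/4 - 1.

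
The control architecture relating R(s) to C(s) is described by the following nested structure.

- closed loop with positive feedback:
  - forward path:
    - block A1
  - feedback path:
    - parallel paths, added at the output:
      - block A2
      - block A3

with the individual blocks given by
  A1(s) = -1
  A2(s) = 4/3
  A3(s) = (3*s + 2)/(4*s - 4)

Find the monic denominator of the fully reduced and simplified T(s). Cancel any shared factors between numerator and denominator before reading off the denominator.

Step 1: reduce the parallel group A2, A3; result (25*s - 10)/(12*s - 12)
Step 2: close the feedback loop around A1, (A2+A3); result (12 - 12*s)/(37*s - 22)
Step 2 gives the fully reduced T(s), with no common factor left to cancel. The denominator's leading coefficient is 37, so divide each of its coefficients by 37 to get the monic form.

Final answer: s - 22/37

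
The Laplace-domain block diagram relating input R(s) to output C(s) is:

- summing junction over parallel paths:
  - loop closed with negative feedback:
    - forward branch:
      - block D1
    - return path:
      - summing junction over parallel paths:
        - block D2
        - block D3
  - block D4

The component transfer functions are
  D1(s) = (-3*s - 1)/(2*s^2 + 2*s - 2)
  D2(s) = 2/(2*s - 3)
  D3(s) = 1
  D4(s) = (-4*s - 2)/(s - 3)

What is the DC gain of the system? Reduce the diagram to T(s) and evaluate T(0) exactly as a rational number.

(1) parallel reduction of D2, D3 gives (2*s - 1)/(2*s - 3)
(2) feedback reduction of D1, (D2+D3) gives (-6*s^2 + 7*s + 3)/(4*s^3 - 8*s^2 - 9*s + 7)
(3) sum the parallel branches [D1/(1+D1*(D2+D3))], D4 gives (-16*s^4 + 18*s^3 + 77*s^2 - 28*s - 23)/(4*s^4 - 20*s^3 + 15*s^2 + 34*s - 21)
The step-3 result is T(s). Setting s = 0: T(0) = -23/(-21) = 23/21.

Final answer: 23/21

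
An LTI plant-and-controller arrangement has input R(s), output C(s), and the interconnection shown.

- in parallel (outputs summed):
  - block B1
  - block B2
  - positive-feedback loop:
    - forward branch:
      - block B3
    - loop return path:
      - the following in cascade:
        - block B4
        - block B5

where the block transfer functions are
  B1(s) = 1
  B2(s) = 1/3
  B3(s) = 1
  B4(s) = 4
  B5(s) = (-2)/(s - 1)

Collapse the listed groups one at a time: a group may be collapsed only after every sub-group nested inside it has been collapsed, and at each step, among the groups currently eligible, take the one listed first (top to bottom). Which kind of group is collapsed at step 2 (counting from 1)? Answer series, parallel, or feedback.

(1) reduce the series chain B4, B5
(2) collapse the loop (B3 forward, (B4*B5) return)
(3) sum the parallel branches B1, B2, [B3/(1-B3*(B4*B5))]
Step 2: feedback.

Answer: feedback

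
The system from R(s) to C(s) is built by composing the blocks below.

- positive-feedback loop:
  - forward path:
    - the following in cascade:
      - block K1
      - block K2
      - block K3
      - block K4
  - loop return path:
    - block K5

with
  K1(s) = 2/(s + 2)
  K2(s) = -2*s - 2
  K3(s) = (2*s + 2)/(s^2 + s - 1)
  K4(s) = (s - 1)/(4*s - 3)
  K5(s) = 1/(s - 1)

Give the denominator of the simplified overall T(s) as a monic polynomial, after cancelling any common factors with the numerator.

Reducing step by step:

Step 1 - combine K1, K2, K3, K4 in series = (-8*s^3 - 8*s^2 + 8*s + 8)/(4*s^4 + 9*s^3 - 5*s^2 - 11*s + 6)
Step 2 - collapse the loop ((K1*K2*K3*K4) forward, K5 return) = (-8*s^3 - 8*s^2 + 8*s + 8)/(4*s^4 + 9*s^3 + 3*s^2 + 5*s + 14)
Step 2 gives the fully reduced T(s), with no common factor left to cancel. The denominator's leading coefficient is 4, so divide each of its coefficients by 4 to get the monic form.

Answer: s^4 + 9*s^3/4 + 3*s^2/4 + 5*s/4 + 7/2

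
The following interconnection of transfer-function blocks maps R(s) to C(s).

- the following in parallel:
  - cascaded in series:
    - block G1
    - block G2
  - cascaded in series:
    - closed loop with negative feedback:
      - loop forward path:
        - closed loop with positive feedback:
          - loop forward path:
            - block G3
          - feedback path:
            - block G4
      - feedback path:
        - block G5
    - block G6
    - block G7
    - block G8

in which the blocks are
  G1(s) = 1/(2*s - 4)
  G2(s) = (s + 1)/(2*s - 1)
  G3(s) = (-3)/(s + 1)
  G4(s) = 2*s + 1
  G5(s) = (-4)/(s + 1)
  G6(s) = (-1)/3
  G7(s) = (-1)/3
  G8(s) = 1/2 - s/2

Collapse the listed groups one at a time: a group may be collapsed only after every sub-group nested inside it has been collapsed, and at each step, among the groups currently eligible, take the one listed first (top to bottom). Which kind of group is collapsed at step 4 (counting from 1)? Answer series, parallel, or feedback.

Answer: series

Working:
Step 1. reduce the series chain G1, G2
Step 2. close the feedback loop around G3, G4
Step 3. collapse the loop ([G3/(1-G3*G4)] forward, G5 return)
Step 4. cascade [[G3/(1-G3*G4)]/(1+[G3/(1-G3*G4)]*G5)], G6, G7, G8
Step 5. add (G1*G2), ([[G3/(1-G3*G4)]/(1+[G3/(1-G3*G4)]*G5)]*G6*G7*G8) (parallel)
Step 4 collapses a series group.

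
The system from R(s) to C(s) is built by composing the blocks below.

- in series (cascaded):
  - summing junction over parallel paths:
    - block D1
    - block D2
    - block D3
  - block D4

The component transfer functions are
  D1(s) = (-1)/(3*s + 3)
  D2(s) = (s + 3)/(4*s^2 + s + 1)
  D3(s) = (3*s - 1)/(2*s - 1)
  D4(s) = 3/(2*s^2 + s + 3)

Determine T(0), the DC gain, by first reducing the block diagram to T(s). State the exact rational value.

Reducing step by step:

Step 1: combine D1, D2, D3 in parallel; result (36*s^4 + 31*s^3 + 26*s^2 + 8*s - 11)/(24*s^4 + 18*s^3 - 3*s^2 - 3)
Step 2: multiply (D1+D2+D3), D4 (series); result (36*s^4 + 31*s^3 + 26*s^2 + 8*s - 11)/(16*s^6 + 20*s^5 + 28*s^4 + 17*s^3 - 5*s^2 - s - 3)
The step-2 result is T(s). Setting s = 0: T(0) = -11/(-3) = 11/3.

Answer: 11/3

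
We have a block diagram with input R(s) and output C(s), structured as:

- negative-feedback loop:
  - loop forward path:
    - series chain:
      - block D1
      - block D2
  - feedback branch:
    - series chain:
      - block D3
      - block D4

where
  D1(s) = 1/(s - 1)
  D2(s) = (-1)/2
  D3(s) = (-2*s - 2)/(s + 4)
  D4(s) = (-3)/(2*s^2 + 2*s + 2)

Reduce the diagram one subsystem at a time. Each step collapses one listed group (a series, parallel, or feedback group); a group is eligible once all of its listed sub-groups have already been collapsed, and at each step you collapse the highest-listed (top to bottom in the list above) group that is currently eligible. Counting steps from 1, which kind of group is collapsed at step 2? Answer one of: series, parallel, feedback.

(1) reduce the series chain D1, D2
(2) series reduction of D3, D4
(3) close the feedback loop around (D1*D2), (D3*D4)
The group at step 2 is a series group.

Hence the answer: series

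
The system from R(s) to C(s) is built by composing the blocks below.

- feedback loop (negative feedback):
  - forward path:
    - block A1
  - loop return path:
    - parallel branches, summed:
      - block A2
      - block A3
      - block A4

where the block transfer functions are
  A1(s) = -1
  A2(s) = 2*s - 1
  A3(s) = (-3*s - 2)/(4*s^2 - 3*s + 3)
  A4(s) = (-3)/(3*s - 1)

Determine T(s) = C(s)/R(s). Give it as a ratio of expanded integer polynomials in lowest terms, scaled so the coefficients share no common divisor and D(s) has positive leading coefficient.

Step 1 - sum the parallel branches A2, A3, A4 -> (24*s^4 - 38*s^3 + 16*s^2 - 12*s - 4)/(12*s^3 - 13*s^2 + 12*s - 3)
Step 2 - apply the feedback formula to A1, (A2+A3+A4), which is the overall transfer function T(s) = C(s)/R(s) in lowest terms

Therefore the answer is (12*s^3 - 13*s^2 + 12*s - 3)/(24*s^4 - 50*s^3 + 29*s^2 - 24*s - 1).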